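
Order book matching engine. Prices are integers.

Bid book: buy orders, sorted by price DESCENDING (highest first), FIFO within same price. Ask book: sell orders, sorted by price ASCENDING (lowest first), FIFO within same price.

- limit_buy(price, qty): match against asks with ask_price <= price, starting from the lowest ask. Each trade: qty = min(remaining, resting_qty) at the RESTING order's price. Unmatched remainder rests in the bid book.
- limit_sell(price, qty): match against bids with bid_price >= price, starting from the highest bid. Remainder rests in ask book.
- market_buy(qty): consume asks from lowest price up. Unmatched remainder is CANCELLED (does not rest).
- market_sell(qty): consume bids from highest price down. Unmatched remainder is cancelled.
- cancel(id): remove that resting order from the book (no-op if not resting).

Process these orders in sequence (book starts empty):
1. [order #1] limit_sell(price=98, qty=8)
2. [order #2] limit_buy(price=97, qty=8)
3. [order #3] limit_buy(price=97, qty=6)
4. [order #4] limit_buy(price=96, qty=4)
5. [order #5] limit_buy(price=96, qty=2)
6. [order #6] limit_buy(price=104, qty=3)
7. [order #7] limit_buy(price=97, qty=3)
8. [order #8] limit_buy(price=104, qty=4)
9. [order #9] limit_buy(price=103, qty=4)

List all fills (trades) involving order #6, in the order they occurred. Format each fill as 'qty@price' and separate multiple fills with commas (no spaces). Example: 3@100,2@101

Answer: 3@98

Derivation:
After op 1 [order #1] limit_sell(price=98, qty=8): fills=none; bids=[-] asks=[#1:8@98]
After op 2 [order #2] limit_buy(price=97, qty=8): fills=none; bids=[#2:8@97] asks=[#1:8@98]
After op 3 [order #3] limit_buy(price=97, qty=6): fills=none; bids=[#2:8@97 #3:6@97] asks=[#1:8@98]
After op 4 [order #4] limit_buy(price=96, qty=4): fills=none; bids=[#2:8@97 #3:6@97 #4:4@96] asks=[#1:8@98]
After op 5 [order #5] limit_buy(price=96, qty=2): fills=none; bids=[#2:8@97 #3:6@97 #4:4@96 #5:2@96] asks=[#1:8@98]
After op 6 [order #6] limit_buy(price=104, qty=3): fills=#6x#1:3@98; bids=[#2:8@97 #3:6@97 #4:4@96 #5:2@96] asks=[#1:5@98]
After op 7 [order #7] limit_buy(price=97, qty=3): fills=none; bids=[#2:8@97 #3:6@97 #7:3@97 #4:4@96 #5:2@96] asks=[#1:5@98]
After op 8 [order #8] limit_buy(price=104, qty=4): fills=#8x#1:4@98; bids=[#2:8@97 #3:6@97 #7:3@97 #4:4@96 #5:2@96] asks=[#1:1@98]
After op 9 [order #9] limit_buy(price=103, qty=4): fills=#9x#1:1@98; bids=[#9:3@103 #2:8@97 #3:6@97 #7:3@97 #4:4@96 #5:2@96] asks=[-]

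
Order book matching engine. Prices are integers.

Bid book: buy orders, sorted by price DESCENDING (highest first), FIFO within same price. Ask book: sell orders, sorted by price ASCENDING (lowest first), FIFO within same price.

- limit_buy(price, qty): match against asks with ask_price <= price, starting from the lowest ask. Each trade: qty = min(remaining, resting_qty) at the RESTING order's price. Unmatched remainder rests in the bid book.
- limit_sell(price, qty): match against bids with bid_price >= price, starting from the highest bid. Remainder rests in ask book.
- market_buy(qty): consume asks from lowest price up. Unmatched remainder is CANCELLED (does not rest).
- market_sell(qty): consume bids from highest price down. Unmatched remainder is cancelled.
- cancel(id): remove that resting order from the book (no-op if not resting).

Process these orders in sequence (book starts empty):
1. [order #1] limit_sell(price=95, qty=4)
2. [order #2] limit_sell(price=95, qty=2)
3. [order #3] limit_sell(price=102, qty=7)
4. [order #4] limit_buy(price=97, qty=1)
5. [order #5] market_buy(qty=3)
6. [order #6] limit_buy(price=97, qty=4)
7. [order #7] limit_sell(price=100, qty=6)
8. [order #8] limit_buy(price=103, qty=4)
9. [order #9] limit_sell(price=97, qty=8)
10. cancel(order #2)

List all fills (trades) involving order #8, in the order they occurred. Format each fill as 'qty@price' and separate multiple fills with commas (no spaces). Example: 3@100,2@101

Answer: 4@100

Derivation:
After op 1 [order #1] limit_sell(price=95, qty=4): fills=none; bids=[-] asks=[#1:4@95]
After op 2 [order #2] limit_sell(price=95, qty=2): fills=none; bids=[-] asks=[#1:4@95 #2:2@95]
After op 3 [order #3] limit_sell(price=102, qty=7): fills=none; bids=[-] asks=[#1:4@95 #2:2@95 #3:7@102]
After op 4 [order #4] limit_buy(price=97, qty=1): fills=#4x#1:1@95; bids=[-] asks=[#1:3@95 #2:2@95 #3:7@102]
After op 5 [order #5] market_buy(qty=3): fills=#5x#1:3@95; bids=[-] asks=[#2:2@95 #3:7@102]
After op 6 [order #6] limit_buy(price=97, qty=4): fills=#6x#2:2@95; bids=[#6:2@97] asks=[#3:7@102]
After op 7 [order #7] limit_sell(price=100, qty=6): fills=none; bids=[#6:2@97] asks=[#7:6@100 #3:7@102]
After op 8 [order #8] limit_buy(price=103, qty=4): fills=#8x#7:4@100; bids=[#6:2@97] asks=[#7:2@100 #3:7@102]
After op 9 [order #9] limit_sell(price=97, qty=8): fills=#6x#9:2@97; bids=[-] asks=[#9:6@97 #7:2@100 #3:7@102]
After op 10 cancel(order #2): fills=none; bids=[-] asks=[#9:6@97 #7:2@100 #3:7@102]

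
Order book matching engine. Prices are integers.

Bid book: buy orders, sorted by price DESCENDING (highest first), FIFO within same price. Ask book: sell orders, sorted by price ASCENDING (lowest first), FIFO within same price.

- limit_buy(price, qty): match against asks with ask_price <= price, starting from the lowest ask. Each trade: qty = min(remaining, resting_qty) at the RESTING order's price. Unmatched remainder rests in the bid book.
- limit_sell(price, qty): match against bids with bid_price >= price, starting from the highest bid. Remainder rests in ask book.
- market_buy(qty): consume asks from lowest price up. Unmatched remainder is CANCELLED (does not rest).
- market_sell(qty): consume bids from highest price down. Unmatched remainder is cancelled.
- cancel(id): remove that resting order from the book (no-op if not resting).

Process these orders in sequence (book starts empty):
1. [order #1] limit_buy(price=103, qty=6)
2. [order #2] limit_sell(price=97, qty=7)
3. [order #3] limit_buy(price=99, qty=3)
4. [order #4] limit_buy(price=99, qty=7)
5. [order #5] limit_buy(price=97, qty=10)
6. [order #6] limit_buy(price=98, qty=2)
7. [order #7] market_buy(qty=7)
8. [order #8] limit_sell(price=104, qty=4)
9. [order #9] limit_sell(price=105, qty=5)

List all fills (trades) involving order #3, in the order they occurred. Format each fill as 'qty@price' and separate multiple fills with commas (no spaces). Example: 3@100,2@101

After op 1 [order #1] limit_buy(price=103, qty=6): fills=none; bids=[#1:6@103] asks=[-]
After op 2 [order #2] limit_sell(price=97, qty=7): fills=#1x#2:6@103; bids=[-] asks=[#2:1@97]
After op 3 [order #3] limit_buy(price=99, qty=3): fills=#3x#2:1@97; bids=[#3:2@99] asks=[-]
After op 4 [order #4] limit_buy(price=99, qty=7): fills=none; bids=[#3:2@99 #4:7@99] asks=[-]
After op 5 [order #5] limit_buy(price=97, qty=10): fills=none; bids=[#3:2@99 #4:7@99 #5:10@97] asks=[-]
After op 6 [order #6] limit_buy(price=98, qty=2): fills=none; bids=[#3:2@99 #4:7@99 #6:2@98 #5:10@97] asks=[-]
After op 7 [order #7] market_buy(qty=7): fills=none; bids=[#3:2@99 #4:7@99 #6:2@98 #5:10@97] asks=[-]
After op 8 [order #8] limit_sell(price=104, qty=4): fills=none; bids=[#3:2@99 #4:7@99 #6:2@98 #5:10@97] asks=[#8:4@104]
After op 9 [order #9] limit_sell(price=105, qty=5): fills=none; bids=[#3:2@99 #4:7@99 #6:2@98 #5:10@97] asks=[#8:4@104 #9:5@105]

Answer: 1@97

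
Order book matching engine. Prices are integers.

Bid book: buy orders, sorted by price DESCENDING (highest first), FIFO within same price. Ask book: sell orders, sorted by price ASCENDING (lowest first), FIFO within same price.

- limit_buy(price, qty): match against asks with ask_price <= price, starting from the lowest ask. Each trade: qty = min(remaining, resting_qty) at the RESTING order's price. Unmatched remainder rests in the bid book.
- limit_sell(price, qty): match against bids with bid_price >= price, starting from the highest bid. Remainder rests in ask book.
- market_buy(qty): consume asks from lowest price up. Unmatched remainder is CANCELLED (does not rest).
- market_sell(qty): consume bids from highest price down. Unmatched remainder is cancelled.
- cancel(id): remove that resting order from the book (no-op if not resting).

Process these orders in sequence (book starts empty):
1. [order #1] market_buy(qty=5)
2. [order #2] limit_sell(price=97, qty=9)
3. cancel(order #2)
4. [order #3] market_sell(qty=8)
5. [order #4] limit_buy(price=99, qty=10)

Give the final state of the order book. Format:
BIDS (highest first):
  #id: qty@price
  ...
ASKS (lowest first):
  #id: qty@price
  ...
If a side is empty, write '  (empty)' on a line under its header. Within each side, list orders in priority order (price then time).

Answer: BIDS (highest first):
  #4: 10@99
ASKS (lowest first):
  (empty)

Derivation:
After op 1 [order #1] market_buy(qty=5): fills=none; bids=[-] asks=[-]
After op 2 [order #2] limit_sell(price=97, qty=9): fills=none; bids=[-] asks=[#2:9@97]
After op 3 cancel(order #2): fills=none; bids=[-] asks=[-]
After op 4 [order #3] market_sell(qty=8): fills=none; bids=[-] asks=[-]
After op 5 [order #4] limit_buy(price=99, qty=10): fills=none; bids=[#4:10@99] asks=[-]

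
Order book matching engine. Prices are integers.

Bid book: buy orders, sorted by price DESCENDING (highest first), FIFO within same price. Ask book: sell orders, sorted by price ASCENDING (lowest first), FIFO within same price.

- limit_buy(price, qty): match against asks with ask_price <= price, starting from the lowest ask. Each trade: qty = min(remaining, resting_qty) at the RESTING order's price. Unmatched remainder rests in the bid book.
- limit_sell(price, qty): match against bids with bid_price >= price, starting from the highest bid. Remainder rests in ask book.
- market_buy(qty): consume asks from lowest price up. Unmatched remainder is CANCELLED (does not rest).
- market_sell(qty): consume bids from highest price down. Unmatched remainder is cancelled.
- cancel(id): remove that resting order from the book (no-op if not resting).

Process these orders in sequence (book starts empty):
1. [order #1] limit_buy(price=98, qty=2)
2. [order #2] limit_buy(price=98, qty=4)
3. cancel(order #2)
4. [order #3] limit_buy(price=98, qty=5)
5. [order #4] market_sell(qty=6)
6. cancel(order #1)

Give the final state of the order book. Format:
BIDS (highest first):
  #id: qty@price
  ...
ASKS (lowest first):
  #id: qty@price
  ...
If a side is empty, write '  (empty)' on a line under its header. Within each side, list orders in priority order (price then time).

Answer: BIDS (highest first):
  #3: 1@98
ASKS (lowest first):
  (empty)

Derivation:
After op 1 [order #1] limit_buy(price=98, qty=2): fills=none; bids=[#1:2@98] asks=[-]
After op 2 [order #2] limit_buy(price=98, qty=4): fills=none; bids=[#1:2@98 #2:4@98] asks=[-]
After op 3 cancel(order #2): fills=none; bids=[#1:2@98] asks=[-]
After op 4 [order #3] limit_buy(price=98, qty=5): fills=none; bids=[#1:2@98 #3:5@98] asks=[-]
After op 5 [order #4] market_sell(qty=6): fills=#1x#4:2@98 #3x#4:4@98; bids=[#3:1@98] asks=[-]
After op 6 cancel(order #1): fills=none; bids=[#3:1@98] asks=[-]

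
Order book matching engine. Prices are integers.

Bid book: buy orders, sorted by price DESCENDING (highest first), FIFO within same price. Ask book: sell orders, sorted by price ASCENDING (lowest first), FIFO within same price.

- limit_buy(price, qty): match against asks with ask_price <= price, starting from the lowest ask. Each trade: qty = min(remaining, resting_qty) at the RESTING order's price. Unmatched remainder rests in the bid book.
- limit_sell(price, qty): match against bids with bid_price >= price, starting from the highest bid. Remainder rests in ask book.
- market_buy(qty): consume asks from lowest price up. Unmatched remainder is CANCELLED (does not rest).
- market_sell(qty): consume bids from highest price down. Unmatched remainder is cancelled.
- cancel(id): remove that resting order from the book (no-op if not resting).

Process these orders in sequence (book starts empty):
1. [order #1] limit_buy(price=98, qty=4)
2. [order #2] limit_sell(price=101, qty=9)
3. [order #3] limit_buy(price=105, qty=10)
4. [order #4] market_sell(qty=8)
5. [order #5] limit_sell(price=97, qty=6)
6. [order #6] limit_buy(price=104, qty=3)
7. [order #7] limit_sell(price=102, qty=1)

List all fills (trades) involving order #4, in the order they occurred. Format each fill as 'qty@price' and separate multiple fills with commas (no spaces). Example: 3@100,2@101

After op 1 [order #1] limit_buy(price=98, qty=4): fills=none; bids=[#1:4@98] asks=[-]
After op 2 [order #2] limit_sell(price=101, qty=9): fills=none; bids=[#1:4@98] asks=[#2:9@101]
After op 3 [order #3] limit_buy(price=105, qty=10): fills=#3x#2:9@101; bids=[#3:1@105 #1:4@98] asks=[-]
After op 4 [order #4] market_sell(qty=8): fills=#3x#4:1@105 #1x#4:4@98; bids=[-] asks=[-]
After op 5 [order #5] limit_sell(price=97, qty=6): fills=none; bids=[-] asks=[#5:6@97]
After op 6 [order #6] limit_buy(price=104, qty=3): fills=#6x#5:3@97; bids=[-] asks=[#5:3@97]
After op 7 [order #7] limit_sell(price=102, qty=1): fills=none; bids=[-] asks=[#5:3@97 #7:1@102]

Answer: 1@105,4@98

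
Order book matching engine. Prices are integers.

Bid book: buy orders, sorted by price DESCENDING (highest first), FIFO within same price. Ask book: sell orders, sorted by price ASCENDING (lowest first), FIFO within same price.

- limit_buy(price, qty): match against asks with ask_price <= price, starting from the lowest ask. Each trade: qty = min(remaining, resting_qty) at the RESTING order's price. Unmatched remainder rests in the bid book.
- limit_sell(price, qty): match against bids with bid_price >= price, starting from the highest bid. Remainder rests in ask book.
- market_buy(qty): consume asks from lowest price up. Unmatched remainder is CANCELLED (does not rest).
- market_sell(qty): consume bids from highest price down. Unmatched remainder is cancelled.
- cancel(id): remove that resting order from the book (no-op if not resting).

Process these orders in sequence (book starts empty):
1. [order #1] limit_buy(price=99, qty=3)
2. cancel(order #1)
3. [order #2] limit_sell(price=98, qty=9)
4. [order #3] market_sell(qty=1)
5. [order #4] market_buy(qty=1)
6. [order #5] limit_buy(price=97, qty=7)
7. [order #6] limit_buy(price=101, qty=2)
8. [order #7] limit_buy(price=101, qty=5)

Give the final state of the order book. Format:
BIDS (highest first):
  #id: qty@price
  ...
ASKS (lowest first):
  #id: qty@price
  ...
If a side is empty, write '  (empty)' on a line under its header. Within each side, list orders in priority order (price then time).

After op 1 [order #1] limit_buy(price=99, qty=3): fills=none; bids=[#1:3@99] asks=[-]
After op 2 cancel(order #1): fills=none; bids=[-] asks=[-]
After op 3 [order #2] limit_sell(price=98, qty=9): fills=none; bids=[-] asks=[#2:9@98]
After op 4 [order #3] market_sell(qty=1): fills=none; bids=[-] asks=[#2:9@98]
After op 5 [order #4] market_buy(qty=1): fills=#4x#2:1@98; bids=[-] asks=[#2:8@98]
After op 6 [order #5] limit_buy(price=97, qty=7): fills=none; bids=[#5:7@97] asks=[#2:8@98]
After op 7 [order #6] limit_buy(price=101, qty=2): fills=#6x#2:2@98; bids=[#5:7@97] asks=[#2:6@98]
After op 8 [order #7] limit_buy(price=101, qty=5): fills=#7x#2:5@98; bids=[#5:7@97] asks=[#2:1@98]

Answer: BIDS (highest first):
  #5: 7@97
ASKS (lowest first):
  #2: 1@98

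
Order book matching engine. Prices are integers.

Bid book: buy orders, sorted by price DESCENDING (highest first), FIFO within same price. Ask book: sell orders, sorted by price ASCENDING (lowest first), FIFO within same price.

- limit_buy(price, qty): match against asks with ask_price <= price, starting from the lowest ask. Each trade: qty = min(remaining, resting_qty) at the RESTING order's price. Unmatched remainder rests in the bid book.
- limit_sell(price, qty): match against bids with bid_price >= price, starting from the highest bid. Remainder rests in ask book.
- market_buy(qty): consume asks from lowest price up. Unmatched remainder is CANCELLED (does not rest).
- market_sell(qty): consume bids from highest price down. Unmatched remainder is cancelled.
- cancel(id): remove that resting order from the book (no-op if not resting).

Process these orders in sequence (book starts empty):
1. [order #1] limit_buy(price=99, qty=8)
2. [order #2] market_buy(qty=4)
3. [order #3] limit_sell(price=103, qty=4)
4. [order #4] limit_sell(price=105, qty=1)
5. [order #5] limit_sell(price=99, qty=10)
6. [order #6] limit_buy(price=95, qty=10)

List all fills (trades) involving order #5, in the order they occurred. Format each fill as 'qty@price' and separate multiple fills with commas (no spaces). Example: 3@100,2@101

After op 1 [order #1] limit_buy(price=99, qty=8): fills=none; bids=[#1:8@99] asks=[-]
After op 2 [order #2] market_buy(qty=4): fills=none; bids=[#1:8@99] asks=[-]
After op 3 [order #3] limit_sell(price=103, qty=4): fills=none; bids=[#1:8@99] asks=[#3:4@103]
After op 4 [order #4] limit_sell(price=105, qty=1): fills=none; bids=[#1:8@99] asks=[#3:4@103 #4:1@105]
After op 5 [order #5] limit_sell(price=99, qty=10): fills=#1x#5:8@99; bids=[-] asks=[#5:2@99 #3:4@103 #4:1@105]
After op 6 [order #6] limit_buy(price=95, qty=10): fills=none; bids=[#6:10@95] asks=[#5:2@99 #3:4@103 #4:1@105]

Answer: 8@99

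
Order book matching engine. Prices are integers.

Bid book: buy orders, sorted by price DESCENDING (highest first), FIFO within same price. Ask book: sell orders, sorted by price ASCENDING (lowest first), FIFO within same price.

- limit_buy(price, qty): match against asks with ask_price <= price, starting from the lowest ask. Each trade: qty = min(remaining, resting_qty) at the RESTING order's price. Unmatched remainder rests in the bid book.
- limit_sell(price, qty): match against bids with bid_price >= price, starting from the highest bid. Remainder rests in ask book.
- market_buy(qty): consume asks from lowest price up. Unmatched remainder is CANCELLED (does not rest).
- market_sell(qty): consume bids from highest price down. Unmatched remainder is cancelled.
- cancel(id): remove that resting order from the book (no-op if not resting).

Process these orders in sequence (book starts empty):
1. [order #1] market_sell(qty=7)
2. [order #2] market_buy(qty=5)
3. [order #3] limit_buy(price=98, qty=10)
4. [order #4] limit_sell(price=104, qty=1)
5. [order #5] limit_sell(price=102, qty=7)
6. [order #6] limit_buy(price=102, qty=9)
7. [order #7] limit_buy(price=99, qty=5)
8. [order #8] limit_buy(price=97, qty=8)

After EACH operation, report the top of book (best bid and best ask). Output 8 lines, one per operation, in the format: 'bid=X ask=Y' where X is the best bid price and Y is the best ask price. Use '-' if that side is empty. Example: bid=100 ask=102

After op 1 [order #1] market_sell(qty=7): fills=none; bids=[-] asks=[-]
After op 2 [order #2] market_buy(qty=5): fills=none; bids=[-] asks=[-]
After op 3 [order #3] limit_buy(price=98, qty=10): fills=none; bids=[#3:10@98] asks=[-]
After op 4 [order #4] limit_sell(price=104, qty=1): fills=none; bids=[#3:10@98] asks=[#4:1@104]
After op 5 [order #5] limit_sell(price=102, qty=7): fills=none; bids=[#3:10@98] asks=[#5:7@102 #4:1@104]
After op 6 [order #6] limit_buy(price=102, qty=9): fills=#6x#5:7@102; bids=[#6:2@102 #3:10@98] asks=[#4:1@104]
After op 7 [order #7] limit_buy(price=99, qty=5): fills=none; bids=[#6:2@102 #7:5@99 #3:10@98] asks=[#4:1@104]
After op 8 [order #8] limit_buy(price=97, qty=8): fills=none; bids=[#6:2@102 #7:5@99 #3:10@98 #8:8@97] asks=[#4:1@104]

Answer: bid=- ask=-
bid=- ask=-
bid=98 ask=-
bid=98 ask=104
bid=98 ask=102
bid=102 ask=104
bid=102 ask=104
bid=102 ask=104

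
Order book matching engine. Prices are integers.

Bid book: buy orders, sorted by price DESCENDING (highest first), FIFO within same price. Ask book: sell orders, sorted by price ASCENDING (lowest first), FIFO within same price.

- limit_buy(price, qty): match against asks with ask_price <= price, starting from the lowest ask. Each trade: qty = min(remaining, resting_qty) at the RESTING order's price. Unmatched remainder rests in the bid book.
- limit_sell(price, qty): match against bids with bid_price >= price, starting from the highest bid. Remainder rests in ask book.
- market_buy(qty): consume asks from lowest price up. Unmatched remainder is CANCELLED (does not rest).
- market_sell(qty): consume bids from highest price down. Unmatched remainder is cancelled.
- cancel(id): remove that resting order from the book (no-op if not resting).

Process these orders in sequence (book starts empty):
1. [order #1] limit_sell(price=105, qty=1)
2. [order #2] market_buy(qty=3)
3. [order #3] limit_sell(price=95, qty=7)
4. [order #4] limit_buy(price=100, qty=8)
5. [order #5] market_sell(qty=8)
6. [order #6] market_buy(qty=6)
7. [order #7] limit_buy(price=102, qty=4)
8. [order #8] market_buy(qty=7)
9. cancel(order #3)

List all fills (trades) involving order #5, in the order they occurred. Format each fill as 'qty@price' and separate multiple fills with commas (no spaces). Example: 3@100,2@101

After op 1 [order #1] limit_sell(price=105, qty=1): fills=none; bids=[-] asks=[#1:1@105]
After op 2 [order #2] market_buy(qty=3): fills=#2x#1:1@105; bids=[-] asks=[-]
After op 3 [order #3] limit_sell(price=95, qty=7): fills=none; bids=[-] asks=[#3:7@95]
After op 4 [order #4] limit_buy(price=100, qty=8): fills=#4x#3:7@95; bids=[#4:1@100] asks=[-]
After op 5 [order #5] market_sell(qty=8): fills=#4x#5:1@100; bids=[-] asks=[-]
After op 6 [order #6] market_buy(qty=6): fills=none; bids=[-] asks=[-]
After op 7 [order #7] limit_buy(price=102, qty=4): fills=none; bids=[#7:4@102] asks=[-]
After op 8 [order #8] market_buy(qty=7): fills=none; bids=[#7:4@102] asks=[-]
After op 9 cancel(order #3): fills=none; bids=[#7:4@102] asks=[-]

Answer: 1@100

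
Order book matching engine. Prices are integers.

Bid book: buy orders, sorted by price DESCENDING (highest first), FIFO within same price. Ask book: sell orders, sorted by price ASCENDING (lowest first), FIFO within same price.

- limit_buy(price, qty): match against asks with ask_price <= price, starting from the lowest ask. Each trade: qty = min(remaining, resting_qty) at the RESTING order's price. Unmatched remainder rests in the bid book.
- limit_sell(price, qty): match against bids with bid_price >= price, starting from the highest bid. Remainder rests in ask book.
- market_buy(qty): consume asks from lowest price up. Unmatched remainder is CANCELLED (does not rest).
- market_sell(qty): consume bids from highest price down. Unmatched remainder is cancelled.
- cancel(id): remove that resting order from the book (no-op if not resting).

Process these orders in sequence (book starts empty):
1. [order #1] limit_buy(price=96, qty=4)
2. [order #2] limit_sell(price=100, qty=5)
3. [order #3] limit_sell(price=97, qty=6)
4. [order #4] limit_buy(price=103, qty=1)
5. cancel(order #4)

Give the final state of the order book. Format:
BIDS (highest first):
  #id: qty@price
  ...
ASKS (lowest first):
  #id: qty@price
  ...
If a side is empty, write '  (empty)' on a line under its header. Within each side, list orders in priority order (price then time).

Answer: BIDS (highest first):
  #1: 4@96
ASKS (lowest first):
  #3: 5@97
  #2: 5@100

Derivation:
After op 1 [order #1] limit_buy(price=96, qty=4): fills=none; bids=[#1:4@96] asks=[-]
After op 2 [order #2] limit_sell(price=100, qty=5): fills=none; bids=[#1:4@96] asks=[#2:5@100]
After op 3 [order #3] limit_sell(price=97, qty=6): fills=none; bids=[#1:4@96] asks=[#3:6@97 #2:5@100]
After op 4 [order #4] limit_buy(price=103, qty=1): fills=#4x#3:1@97; bids=[#1:4@96] asks=[#3:5@97 #2:5@100]
After op 5 cancel(order #4): fills=none; bids=[#1:4@96] asks=[#3:5@97 #2:5@100]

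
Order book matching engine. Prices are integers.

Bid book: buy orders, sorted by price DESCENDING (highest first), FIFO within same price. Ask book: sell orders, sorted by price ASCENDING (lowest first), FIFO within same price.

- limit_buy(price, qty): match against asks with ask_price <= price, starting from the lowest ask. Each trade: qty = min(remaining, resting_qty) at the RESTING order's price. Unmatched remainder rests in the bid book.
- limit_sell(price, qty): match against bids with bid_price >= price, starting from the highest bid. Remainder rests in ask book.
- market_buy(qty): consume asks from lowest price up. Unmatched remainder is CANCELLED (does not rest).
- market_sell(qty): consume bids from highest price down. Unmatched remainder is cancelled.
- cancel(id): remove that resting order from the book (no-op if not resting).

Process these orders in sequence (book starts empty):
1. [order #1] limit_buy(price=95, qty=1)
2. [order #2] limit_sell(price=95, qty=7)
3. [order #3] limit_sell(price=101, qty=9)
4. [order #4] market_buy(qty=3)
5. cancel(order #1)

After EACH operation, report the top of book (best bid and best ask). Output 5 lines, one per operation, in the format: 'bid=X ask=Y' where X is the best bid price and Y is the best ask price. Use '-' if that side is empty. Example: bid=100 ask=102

After op 1 [order #1] limit_buy(price=95, qty=1): fills=none; bids=[#1:1@95] asks=[-]
After op 2 [order #2] limit_sell(price=95, qty=7): fills=#1x#2:1@95; bids=[-] asks=[#2:6@95]
After op 3 [order #3] limit_sell(price=101, qty=9): fills=none; bids=[-] asks=[#2:6@95 #3:9@101]
After op 4 [order #4] market_buy(qty=3): fills=#4x#2:3@95; bids=[-] asks=[#2:3@95 #3:9@101]
After op 5 cancel(order #1): fills=none; bids=[-] asks=[#2:3@95 #3:9@101]

Answer: bid=95 ask=-
bid=- ask=95
bid=- ask=95
bid=- ask=95
bid=- ask=95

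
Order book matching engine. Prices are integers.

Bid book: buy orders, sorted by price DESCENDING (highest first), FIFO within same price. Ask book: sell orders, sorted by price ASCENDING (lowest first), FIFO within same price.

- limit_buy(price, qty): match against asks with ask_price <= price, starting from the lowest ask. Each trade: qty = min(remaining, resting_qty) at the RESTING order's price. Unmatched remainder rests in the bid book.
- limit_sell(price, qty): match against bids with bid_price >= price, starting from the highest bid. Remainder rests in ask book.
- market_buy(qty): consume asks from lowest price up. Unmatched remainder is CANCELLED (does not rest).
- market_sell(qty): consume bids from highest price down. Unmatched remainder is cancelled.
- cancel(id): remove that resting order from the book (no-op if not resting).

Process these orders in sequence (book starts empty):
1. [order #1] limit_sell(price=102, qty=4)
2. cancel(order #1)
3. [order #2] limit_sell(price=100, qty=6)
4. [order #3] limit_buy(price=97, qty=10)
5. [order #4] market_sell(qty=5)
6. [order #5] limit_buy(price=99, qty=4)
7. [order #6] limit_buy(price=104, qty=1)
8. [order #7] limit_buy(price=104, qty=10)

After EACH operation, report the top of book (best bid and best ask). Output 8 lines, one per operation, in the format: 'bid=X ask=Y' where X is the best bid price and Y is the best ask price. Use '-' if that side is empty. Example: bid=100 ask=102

After op 1 [order #1] limit_sell(price=102, qty=4): fills=none; bids=[-] asks=[#1:4@102]
After op 2 cancel(order #1): fills=none; bids=[-] asks=[-]
After op 3 [order #2] limit_sell(price=100, qty=6): fills=none; bids=[-] asks=[#2:6@100]
After op 4 [order #3] limit_buy(price=97, qty=10): fills=none; bids=[#3:10@97] asks=[#2:6@100]
After op 5 [order #4] market_sell(qty=5): fills=#3x#4:5@97; bids=[#3:5@97] asks=[#2:6@100]
After op 6 [order #5] limit_buy(price=99, qty=4): fills=none; bids=[#5:4@99 #3:5@97] asks=[#2:6@100]
After op 7 [order #6] limit_buy(price=104, qty=1): fills=#6x#2:1@100; bids=[#5:4@99 #3:5@97] asks=[#2:5@100]
After op 8 [order #7] limit_buy(price=104, qty=10): fills=#7x#2:5@100; bids=[#7:5@104 #5:4@99 #3:5@97] asks=[-]

Answer: bid=- ask=102
bid=- ask=-
bid=- ask=100
bid=97 ask=100
bid=97 ask=100
bid=99 ask=100
bid=99 ask=100
bid=104 ask=-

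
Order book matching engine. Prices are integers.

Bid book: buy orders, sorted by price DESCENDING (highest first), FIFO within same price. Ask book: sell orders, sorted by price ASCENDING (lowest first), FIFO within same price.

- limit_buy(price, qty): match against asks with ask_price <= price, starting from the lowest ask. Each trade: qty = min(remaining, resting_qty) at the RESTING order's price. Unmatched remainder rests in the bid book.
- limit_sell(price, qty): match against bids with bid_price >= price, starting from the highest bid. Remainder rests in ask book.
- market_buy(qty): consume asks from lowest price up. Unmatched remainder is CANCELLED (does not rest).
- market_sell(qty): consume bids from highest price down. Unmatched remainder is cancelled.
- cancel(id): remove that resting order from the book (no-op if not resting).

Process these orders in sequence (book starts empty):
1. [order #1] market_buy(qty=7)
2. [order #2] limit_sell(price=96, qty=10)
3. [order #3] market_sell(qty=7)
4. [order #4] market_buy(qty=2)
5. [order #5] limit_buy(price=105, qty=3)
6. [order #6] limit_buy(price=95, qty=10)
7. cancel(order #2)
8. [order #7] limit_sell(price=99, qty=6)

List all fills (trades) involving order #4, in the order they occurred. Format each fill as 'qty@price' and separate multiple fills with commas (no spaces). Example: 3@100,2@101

After op 1 [order #1] market_buy(qty=7): fills=none; bids=[-] asks=[-]
After op 2 [order #2] limit_sell(price=96, qty=10): fills=none; bids=[-] asks=[#2:10@96]
After op 3 [order #3] market_sell(qty=7): fills=none; bids=[-] asks=[#2:10@96]
After op 4 [order #4] market_buy(qty=2): fills=#4x#2:2@96; bids=[-] asks=[#2:8@96]
After op 5 [order #5] limit_buy(price=105, qty=3): fills=#5x#2:3@96; bids=[-] asks=[#2:5@96]
After op 6 [order #6] limit_buy(price=95, qty=10): fills=none; bids=[#6:10@95] asks=[#2:5@96]
After op 7 cancel(order #2): fills=none; bids=[#6:10@95] asks=[-]
After op 8 [order #7] limit_sell(price=99, qty=6): fills=none; bids=[#6:10@95] asks=[#7:6@99]

Answer: 2@96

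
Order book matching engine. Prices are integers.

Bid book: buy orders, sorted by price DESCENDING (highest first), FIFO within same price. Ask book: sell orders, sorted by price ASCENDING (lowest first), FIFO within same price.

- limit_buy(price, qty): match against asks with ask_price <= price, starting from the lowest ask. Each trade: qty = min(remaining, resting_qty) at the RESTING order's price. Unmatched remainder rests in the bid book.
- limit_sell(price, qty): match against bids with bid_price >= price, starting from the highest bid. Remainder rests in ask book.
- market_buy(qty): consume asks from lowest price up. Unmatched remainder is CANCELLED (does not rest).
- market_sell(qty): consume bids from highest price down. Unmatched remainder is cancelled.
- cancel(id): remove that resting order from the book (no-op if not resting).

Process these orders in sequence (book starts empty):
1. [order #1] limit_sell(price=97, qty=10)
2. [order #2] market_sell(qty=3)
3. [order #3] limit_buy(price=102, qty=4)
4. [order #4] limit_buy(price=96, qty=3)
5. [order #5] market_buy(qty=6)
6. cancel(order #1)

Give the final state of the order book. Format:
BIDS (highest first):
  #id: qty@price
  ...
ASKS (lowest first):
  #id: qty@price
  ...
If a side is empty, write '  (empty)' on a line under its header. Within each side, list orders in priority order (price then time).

After op 1 [order #1] limit_sell(price=97, qty=10): fills=none; bids=[-] asks=[#1:10@97]
After op 2 [order #2] market_sell(qty=3): fills=none; bids=[-] asks=[#1:10@97]
After op 3 [order #3] limit_buy(price=102, qty=4): fills=#3x#1:4@97; bids=[-] asks=[#1:6@97]
After op 4 [order #4] limit_buy(price=96, qty=3): fills=none; bids=[#4:3@96] asks=[#1:6@97]
After op 5 [order #5] market_buy(qty=6): fills=#5x#1:6@97; bids=[#4:3@96] asks=[-]
After op 6 cancel(order #1): fills=none; bids=[#4:3@96] asks=[-]

Answer: BIDS (highest first):
  #4: 3@96
ASKS (lowest first):
  (empty)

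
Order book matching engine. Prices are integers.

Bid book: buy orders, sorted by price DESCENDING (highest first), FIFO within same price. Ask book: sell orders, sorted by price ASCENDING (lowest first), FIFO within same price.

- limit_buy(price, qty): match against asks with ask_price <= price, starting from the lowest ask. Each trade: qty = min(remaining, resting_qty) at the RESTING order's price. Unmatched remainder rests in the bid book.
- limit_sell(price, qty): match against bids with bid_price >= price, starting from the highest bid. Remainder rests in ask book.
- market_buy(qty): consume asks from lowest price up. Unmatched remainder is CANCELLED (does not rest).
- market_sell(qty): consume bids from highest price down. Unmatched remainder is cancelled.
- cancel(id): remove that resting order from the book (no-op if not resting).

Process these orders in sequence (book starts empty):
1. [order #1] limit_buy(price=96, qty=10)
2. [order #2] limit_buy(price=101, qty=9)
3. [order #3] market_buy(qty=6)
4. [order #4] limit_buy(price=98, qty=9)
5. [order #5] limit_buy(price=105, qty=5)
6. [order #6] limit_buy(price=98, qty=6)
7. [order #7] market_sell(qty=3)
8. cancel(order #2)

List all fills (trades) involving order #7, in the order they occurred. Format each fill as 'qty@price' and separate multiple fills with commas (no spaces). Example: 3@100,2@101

After op 1 [order #1] limit_buy(price=96, qty=10): fills=none; bids=[#1:10@96] asks=[-]
After op 2 [order #2] limit_buy(price=101, qty=9): fills=none; bids=[#2:9@101 #1:10@96] asks=[-]
After op 3 [order #3] market_buy(qty=6): fills=none; bids=[#2:9@101 #1:10@96] asks=[-]
After op 4 [order #4] limit_buy(price=98, qty=9): fills=none; bids=[#2:9@101 #4:9@98 #1:10@96] asks=[-]
After op 5 [order #5] limit_buy(price=105, qty=5): fills=none; bids=[#5:5@105 #2:9@101 #4:9@98 #1:10@96] asks=[-]
After op 6 [order #6] limit_buy(price=98, qty=6): fills=none; bids=[#5:5@105 #2:9@101 #4:9@98 #6:6@98 #1:10@96] asks=[-]
After op 7 [order #7] market_sell(qty=3): fills=#5x#7:3@105; bids=[#5:2@105 #2:9@101 #4:9@98 #6:6@98 #1:10@96] asks=[-]
After op 8 cancel(order #2): fills=none; bids=[#5:2@105 #4:9@98 #6:6@98 #1:10@96] asks=[-]

Answer: 3@105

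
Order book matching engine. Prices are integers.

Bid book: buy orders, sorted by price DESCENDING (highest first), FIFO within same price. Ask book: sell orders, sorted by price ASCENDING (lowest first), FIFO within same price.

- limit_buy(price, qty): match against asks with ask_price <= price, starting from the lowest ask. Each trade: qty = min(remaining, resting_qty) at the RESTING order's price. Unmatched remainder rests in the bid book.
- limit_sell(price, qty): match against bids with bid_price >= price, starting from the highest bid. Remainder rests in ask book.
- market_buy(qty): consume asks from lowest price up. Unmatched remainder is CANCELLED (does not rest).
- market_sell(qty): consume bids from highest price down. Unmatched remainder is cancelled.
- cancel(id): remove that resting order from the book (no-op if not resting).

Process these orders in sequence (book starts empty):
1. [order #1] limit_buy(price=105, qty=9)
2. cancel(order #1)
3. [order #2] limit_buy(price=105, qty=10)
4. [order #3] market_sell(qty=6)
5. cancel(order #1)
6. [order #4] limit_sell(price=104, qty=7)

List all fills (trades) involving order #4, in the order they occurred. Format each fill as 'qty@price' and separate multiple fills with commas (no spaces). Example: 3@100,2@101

After op 1 [order #1] limit_buy(price=105, qty=9): fills=none; bids=[#1:9@105] asks=[-]
After op 2 cancel(order #1): fills=none; bids=[-] asks=[-]
After op 3 [order #2] limit_buy(price=105, qty=10): fills=none; bids=[#2:10@105] asks=[-]
After op 4 [order #3] market_sell(qty=6): fills=#2x#3:6@105; bids=[#2:4@105] asks=[-]
After op 5 cancel(order #1): fills=none; bids=[#2:4@105] asks=[-]
After op 6 [order #4] limit_sell(price=104, qty=7): fills=#2x#4:4@105; bids=[-] asks=[#4:3@104]

Answer: 4@105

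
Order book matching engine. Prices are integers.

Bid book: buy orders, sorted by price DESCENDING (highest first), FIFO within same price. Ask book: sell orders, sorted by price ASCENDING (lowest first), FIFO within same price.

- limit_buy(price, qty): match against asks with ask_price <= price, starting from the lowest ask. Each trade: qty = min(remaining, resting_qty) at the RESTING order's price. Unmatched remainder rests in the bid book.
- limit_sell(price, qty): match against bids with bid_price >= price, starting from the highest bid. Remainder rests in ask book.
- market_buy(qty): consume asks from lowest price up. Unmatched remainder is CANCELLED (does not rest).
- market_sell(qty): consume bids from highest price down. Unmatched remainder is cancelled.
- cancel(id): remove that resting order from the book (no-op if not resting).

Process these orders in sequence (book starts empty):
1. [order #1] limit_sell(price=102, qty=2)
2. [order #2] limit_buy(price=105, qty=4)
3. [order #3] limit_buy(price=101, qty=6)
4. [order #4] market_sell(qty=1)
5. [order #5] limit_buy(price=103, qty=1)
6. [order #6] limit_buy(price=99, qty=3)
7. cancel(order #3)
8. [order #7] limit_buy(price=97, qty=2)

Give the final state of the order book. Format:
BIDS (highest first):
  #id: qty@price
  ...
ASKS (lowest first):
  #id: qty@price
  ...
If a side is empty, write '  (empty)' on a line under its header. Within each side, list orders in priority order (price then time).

After op 1 [order #1] limit_sell(price=102, qty=2): fills=none; bids=[-] asks=[#1:2@102]
After op 2 [order #2] limit_buy(price=105, qty=4): fills=#2x#1:2@102; bids=[#2:2@105] asks=[-]
After op 3 [order #3] limit_buy(price=101, qty=6): fills=none; bids=[#2:2@105 #3:6@101] asks=[-]
After op 4 [order #4] market_sell(qty=1): fills=#2x#4:1@105; bids=[#2:1@105 #3:6@101] asks=[-]
After op 5 [order #5] limit_buy(price=103, qty=1): fills=none; bids=[#2:1@105 #5:1@103 #3:6@101] asks=[-]
After op 6 [order #6] limit_buy(price=99, qty=3): fills=none; bids=[#2:1@105 #5:1@103 #3:6@101 #6:3@99] asks=[-]
After op 7 cancel(order #3): fills=none; bids=[#2:1@105 #5:1@103 #6:3@99] asks=[-]
After op 8 [order #7] limit_buy(price=97, qty=2): fills=none; bids=[#2:1@105 #5:1@103 #6:3@99 #7:2@97] asks=[-]

Answer: BIDS (highest first):
  #2: 1@105
  #5: 1@103
  #6: 3@99
  #7: 2@97
ASKS (lowest first):
  (empty)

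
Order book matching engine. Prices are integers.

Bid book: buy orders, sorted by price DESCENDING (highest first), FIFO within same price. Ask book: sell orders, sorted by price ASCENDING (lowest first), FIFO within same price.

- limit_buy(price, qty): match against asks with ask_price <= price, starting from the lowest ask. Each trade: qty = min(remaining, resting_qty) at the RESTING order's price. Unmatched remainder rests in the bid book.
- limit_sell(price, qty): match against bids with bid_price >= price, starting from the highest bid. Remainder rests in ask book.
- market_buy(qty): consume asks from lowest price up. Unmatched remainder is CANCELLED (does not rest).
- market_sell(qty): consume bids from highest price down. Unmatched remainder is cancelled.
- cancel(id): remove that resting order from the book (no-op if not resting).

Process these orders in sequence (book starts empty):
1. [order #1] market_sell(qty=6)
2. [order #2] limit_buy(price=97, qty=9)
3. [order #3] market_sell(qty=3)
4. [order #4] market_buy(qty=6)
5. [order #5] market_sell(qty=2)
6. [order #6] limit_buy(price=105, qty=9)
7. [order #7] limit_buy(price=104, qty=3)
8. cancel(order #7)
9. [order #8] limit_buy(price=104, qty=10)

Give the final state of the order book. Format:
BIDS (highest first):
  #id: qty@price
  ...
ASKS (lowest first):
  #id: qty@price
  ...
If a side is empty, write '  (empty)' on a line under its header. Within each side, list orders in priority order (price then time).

Answer: BIDS (highest first):
  #6: 9@105
  #8: 10@104
  #2: 4@97
ASKS (lowest first):
  (empty)

Derivation:
After op 1 [order #1] market_sell(qty=6): fills=none; bids=[-] asks=[-]
After op 2 [order #2] limit_buy(price=97, qty=9): fills=none; bids=[#2:9@97] asks=[-]
After op 3 [order #3] market_sell(qty=3): fills=#2x#3:3@97; bids=[#2:6@97] asks=[-]
After op 4 [order #4] market_buy(qty=6): fills=none; bids=[#2:6@97] asks=[-]
After op 5 [order #5] market_sell(qty=2): fills=#2x#5:2@97; bids=[#2:4@97] asks=[-]
After op 6 [order #6] limit_buy(price=105, qty=9): fills=none; bids=[#6:9@105 #2:4@97] asks=[-]
After op 7 [order #7] limit_buy(price=104, qty=3): fills=none; bids=[#6:9@105 #7:3@104 #2:4@97] asks=[-]
After op 8 cancel(order #7): fills=none; bids=[#6:9@105 #2:4@97] asks=[-]
After op 9 [order #8] limit_buy(price=104, qty=10): fills=none; bids=[#6:9@105 #8:10@104 #2:4@97] asks=[-]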